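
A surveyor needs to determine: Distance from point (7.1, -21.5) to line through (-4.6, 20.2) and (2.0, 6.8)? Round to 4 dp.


|cross product| = 118.44
|line direction| = sqrt(223.12) = 14.9372
Distance = 118.44/sqrt(223.12) = 7.9292

7.9292


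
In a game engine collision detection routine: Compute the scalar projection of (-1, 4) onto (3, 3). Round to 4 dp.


u.v = 9, |v| = sqrt(18) = 4.2426
Scalar projection = u.v / |v| = 9 / sqrt(18) = 2.1213

2.1213


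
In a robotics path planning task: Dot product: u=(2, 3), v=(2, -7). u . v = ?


u . v = u_x*v_x + u_y*v_y = 2*2 + 3*(-7)
= 4 + (-21) = -17

-17


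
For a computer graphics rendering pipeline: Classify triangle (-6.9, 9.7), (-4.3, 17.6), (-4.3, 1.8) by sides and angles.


Side lengths squared: AB^2=69.17, BC^2=249.64, CA^2=69.17
Sorted: [69.17, 69.17, 249.64]
By sides: Isosceles, By angles: Obtuse

Isosceles, Obtuse


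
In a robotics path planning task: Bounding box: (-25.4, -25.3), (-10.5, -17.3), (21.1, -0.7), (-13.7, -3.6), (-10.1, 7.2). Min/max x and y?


x range: [-25.4, 21.1]
y range: [-25.3, 7.2]
Bounding box: (-25.4,-25.3) to (21.1,7.2)

(-25.4,-25.3) to (21.1,7.2)


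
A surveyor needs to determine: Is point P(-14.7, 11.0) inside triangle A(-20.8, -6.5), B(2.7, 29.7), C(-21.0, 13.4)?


Cross products: AB x AP = 190.43, BC x BP = 159.57, CA x CP = 124.89
All same sign? yes

Yes, inside


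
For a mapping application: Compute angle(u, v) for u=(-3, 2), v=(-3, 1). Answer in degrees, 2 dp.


u.v = 11, |u| = sqrt(13) = 3.6056, |v| = sqrt(10) = 3.1623
cos(theta) = u.v/(|u||v|) = 11/sqrt(130) = 0.964764
theta = acos(0.964764) = 15.26 degrees

15.26 degrees


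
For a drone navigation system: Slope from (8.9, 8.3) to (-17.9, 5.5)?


slope = (y2-y1)/(x2-x1) = (5.5-8.3)/((-17.9)-8.9) = (-2.8)/(-26.8) = 0.1045

0.1045


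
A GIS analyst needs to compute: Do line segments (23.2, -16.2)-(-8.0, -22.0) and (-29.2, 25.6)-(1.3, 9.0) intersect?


Cross products: d1=-405.06, d2=-1099.88, d3=-1608.08, d4=-913.26
d1*d2 < 0 and d3*d4 < 0? no

No, they don't intersect


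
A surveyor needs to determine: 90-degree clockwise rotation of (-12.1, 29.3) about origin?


90° CW: (x,y) -> (y, -x)
(-12.1,29.3) -> (29.3, 12.1)

(29.3, 12.1)


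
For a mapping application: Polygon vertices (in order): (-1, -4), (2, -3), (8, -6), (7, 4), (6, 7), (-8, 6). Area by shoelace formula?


Shoelace sum: ((-1)*(-3) - 2*(-4)) + (2*(-6) - 8*(-3)) + (8*4 - 7*(-6)) + (7*7 - 6*4) + (6*6 - (-8)*7) + ((-8)*(-4) - (-1)*6)
= 252
Area = |252|/2 = 126

126


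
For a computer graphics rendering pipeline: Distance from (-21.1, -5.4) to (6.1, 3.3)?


dx=27.2, dy=8.7
d^2 = 27.2^2 + 8.7^2 = 815.53
d = sqrt(815.53) = 28.5575

28.5575


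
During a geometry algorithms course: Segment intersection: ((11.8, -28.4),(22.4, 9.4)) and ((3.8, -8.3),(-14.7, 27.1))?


Cross products: d1=88.65, d2=-985.89, d3=515.46, d4=1590
d1*d2 < 0 and d3*d4 < 0? no

No, they don't intersect


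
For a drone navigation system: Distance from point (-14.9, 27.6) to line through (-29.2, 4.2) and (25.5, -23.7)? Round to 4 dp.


|cross product| = 1678.95
|line direction| = sqrt(3770.5) = 61.4044
Distance = 1678.95/sqrt(3770.5) = 27.3425

27.3425


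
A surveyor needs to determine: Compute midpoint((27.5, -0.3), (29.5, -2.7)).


M = ((27.5+29.5)/2, ((-0.3)+(-2.7))/2)
= (28.5, -1.5)

(28.5, -1.5)


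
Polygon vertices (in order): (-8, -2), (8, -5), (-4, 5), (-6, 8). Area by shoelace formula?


Shoelace sum: ((-8)*(-5) - 8*(-2)) + (8*5 - (-4)*(-5)) + ((-4)*8 - (-6)*5) + ((-6)*(-2) - (-8)*8)
= 150
Area = |150|/2 = 75

75


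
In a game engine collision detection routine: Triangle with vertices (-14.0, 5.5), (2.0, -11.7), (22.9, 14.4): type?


Side lengths squared: AB^2=551.84, BC^2=1118.02, CA^2=1440.82
Sorted: [551.84, 1118.02, 1440.82]
By sides: Scalene, By angles: Acute

Scalene, Acute


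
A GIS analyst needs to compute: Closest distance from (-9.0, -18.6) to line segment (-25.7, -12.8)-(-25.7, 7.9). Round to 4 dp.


Project P onto AB: t = 0 (clamped to [0,1])
Closest point on segment: (-25.7, -12.8)
Distance: 17.6785

17.6785


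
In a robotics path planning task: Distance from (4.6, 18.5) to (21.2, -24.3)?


dx=16.6, dy=-42.8
d^2 = 16.6^2 + (-42.8)^2 = 2107.4
d = sqrt(2107.4) = 45.9064

45.9064


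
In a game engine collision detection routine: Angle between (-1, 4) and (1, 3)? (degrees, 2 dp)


u.v = 11, |u| = sqrt(17) = 4.1231, |v| = sqrt(10) = 3.1623
cos(theta) = u.v/(|u||v|) = 11/sqrt(170) = 0.843661
theta = acos(0.843661) = 32.47 degrees

32.47 degrees


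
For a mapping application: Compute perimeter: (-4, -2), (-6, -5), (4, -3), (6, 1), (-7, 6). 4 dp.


Sides: (-4, -2)->(-6, -5): sqrt(13) = 3.605551, (-6, -5)->(4, -3): sqrt(104) = 10.198039, (4, -3)->(6, 1): sqrt(20) = 4.472136, (6, 1)->(-7, 6): sqrt(194) = 13.928388, (-7, 6)->(-4, -2): sqrt(73) = 8.544004
Sum = 40.748118
Perimeter = 40.7481

40.7481


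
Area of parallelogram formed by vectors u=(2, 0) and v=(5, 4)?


|u x v| = |2*4 - 0*5|
= |8 - 0| = 8

8


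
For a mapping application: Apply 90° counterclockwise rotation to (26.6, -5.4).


90° CCW: (x,y) -> (-y, x)
(26.6,-5.4) -> (5.4, 26.6)

(5.4, 26.6)


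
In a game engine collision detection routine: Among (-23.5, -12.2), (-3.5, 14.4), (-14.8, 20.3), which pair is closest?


d(P0,P1) = 33.28, d(P0,P2) = 33.6443, d(P1,P2) = 12.7475
Closest: P1 and P2

Closest pair: (-3.5, 14.4) and (-14.8, 20.3), distance = 12.7475


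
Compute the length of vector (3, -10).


|u| = sqrt(3^2 + (-10)^2) = sqrt(109) = 10.4403

10.4403


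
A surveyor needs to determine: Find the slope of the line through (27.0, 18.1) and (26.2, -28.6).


slope = (y2-y1)/(x2-x1) = ((-28.6)-18.1)/(26.2-27) = (-46.7)/(-0.8) = 58.375

58.375


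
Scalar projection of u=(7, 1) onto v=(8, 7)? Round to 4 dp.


u.v = 63, |v| = sqrt(113) = 10.6301
Scalar projection = u.v / |v| = 63 / sqrt(113) = 5.9265

5.9265


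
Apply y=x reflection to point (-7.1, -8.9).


Reflection over y=x: (x,y) -> (y,x)
(-7.1, -8.9) -> (-8.9, -7.1)

(-8.9, -7.1)


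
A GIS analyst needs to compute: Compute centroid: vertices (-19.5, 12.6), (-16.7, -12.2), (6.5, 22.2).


Centroid = ((x_A+x_B+x_C)/3, (y_A+y_B+y_C)/3)
= (((-19.5)+(-16.7)+6.5)/3, (12.6+(-12.2)+22.2)/3)
= (-9.9, 7.5333)

(-9.9, 7.5333)


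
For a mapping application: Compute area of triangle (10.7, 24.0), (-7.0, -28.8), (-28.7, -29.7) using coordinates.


Area = |x_A(y_B-y_C) + x_B(y_C-y_A) + x_C(y_A-y_B)|/2
= |9.63 + 375.9 + (-1515.36)|/2
= 1129.83/2 = 564.915

564.915


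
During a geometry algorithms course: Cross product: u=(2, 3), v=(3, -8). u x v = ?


u x v = u_x*v_y - u_y*v_x = 2*(-8) - 3*3
= (-16) - 9 = -25

-25


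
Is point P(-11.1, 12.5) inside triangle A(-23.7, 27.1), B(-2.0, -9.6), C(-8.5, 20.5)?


Cross products: AB x AP = 145.6, BC x BP = 130.26, CA x CP = 138.76
All same sign? yes

Yes, inside


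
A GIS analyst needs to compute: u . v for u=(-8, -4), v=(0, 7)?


u . v = u_x*v_x + u_y*v_y = (-8)*0 + (-4)*7
= 0 + (-28) = -28

-28


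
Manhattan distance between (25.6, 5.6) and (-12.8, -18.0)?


|25.6-(-12.8)| + |5.6-(-18)| = 38.4 + 23.6 = 62

62


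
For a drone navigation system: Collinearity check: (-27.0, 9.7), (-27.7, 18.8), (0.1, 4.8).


Cross product: ((-27.7)-(-27))*(4.8-9.7) - (18.8-9.7)*(0.1-(-27))
= -243.18

No, not collinear


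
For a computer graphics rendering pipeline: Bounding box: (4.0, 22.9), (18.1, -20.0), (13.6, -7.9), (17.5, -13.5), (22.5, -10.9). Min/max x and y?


x range: [4, 22.5]
y range: [-20, 22.9]
Bounding box: (4,-20) to (22.5,22.9)

(4,-20) to (22.5,22.9)


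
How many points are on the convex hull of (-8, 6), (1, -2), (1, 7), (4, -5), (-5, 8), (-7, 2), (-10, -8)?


Convex hull vertices (CCW): (-10, -8), (4, -5), (1, 7), (-5, 8), (-8, 6)
Count = 5

5


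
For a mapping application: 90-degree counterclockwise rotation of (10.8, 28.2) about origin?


90° CCW: (x,y) -> (-y, x)
(10.8,28.2) -> (-28.2, 10.8)

(-28.2, 10.8)


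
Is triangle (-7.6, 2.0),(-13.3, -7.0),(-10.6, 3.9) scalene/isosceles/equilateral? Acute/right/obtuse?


Side lengths squared: AB^2=113.49, BC^2=126.1, CA^2=12.61
Sorted: [12.61, 113.49, 126.1]
By sides: Scalene, By angles: Right

Scalene, Right


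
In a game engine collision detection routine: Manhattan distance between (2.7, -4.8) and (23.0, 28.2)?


|2.7-23| + |(-4.8)-28.2| = 20.3 + 33 = 53.3

53.3


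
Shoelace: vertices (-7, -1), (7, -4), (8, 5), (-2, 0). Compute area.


Shoelace sum: ((-7)*(-4) - 7*(-1)) + (7*5 - 8*(-4)) + (8*0 - (-2)*5) + ((-2)*(-1) - (-7)*0)
= 114
Area = |114|/2 = 57

57


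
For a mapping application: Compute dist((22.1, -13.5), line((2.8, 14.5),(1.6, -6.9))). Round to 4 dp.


|cross product| = 446.62
|line direction| = sqrt(459.4) = 21.4336
Distance = 446.62/sqrt(459.4) = 20.8374

20.8374


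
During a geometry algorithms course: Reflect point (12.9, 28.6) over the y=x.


Reflection over y=x: (x,y) -> (y,x)
(12.9, 28.6) -> (28.6, 12.9)

(28.6, 12.9)


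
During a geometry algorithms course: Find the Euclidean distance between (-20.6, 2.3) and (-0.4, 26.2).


dx=20.2, dy=23.9
d^2 = 20.2^2 + 23.9^2 = 979.25
d = sqrt(979.25) = 31.293

31.293


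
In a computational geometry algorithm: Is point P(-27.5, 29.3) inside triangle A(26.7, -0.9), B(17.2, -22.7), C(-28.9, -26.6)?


Cross products: AB x AP = -1468.46, BC x BP = -2571.53, CA x CP = 3072.06
All same sign? no

No, outside


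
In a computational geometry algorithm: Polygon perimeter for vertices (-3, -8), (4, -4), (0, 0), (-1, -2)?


Sides: (-3, -8)->(4, -4): sqrt(65) = 8.062258, (4, -4)->(0, 0): sqrt(32) = 5.656854, (0, 0)->(-1, -2): sqrt(5) = 2.236068, (-1, -2)->(-3, -8): sqrt(40) = 6.324555
Sum = 22.279735
Perimeter = 22.2797

22.2797


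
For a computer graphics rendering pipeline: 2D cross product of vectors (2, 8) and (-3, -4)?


u x v = u_x*v_y - u_y*v_x = 2*(-4) - 8*(-3)
= (-8) - (-24) = 16

16


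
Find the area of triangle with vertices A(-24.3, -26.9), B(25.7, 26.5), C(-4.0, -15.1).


Area = |x_A(y_B-y_C) + x_B(y_C-y_A) + x_C(y_A-y_B)|/2
= |(-1010.88) + 303.26 + 213.6|/2
= 494.02/2 = 247.01

247.01


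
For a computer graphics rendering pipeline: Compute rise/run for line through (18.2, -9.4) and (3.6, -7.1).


slope = (y2-y1)/(x2-x1) = ((-7.1)-(-9.4))/(3.6-18.2) = 2.3/(-14.6) = -0.1575

-0.1575


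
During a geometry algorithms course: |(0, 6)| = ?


|u| = sqrt(0^2 + 6^2) = sqrt(36) = 6

6


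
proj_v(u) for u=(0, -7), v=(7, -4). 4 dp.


u.v = 28, |v| = sqrt(65) = 8.0623
Scalar projection = u.v / |v| = 28 / sqrt(65) = 3.473

3.473


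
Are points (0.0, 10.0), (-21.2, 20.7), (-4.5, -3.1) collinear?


Cross product: ((-21.2)-0)*((-3.1)-10) - (20.7-10)*((-4.5)-0)
= 325.87

No, not collinear


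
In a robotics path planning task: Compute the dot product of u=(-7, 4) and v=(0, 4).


u . v = u_x*v_x + u_y*v_y = (-7)*0 + 4*4
= 0 + 16 = 16

16


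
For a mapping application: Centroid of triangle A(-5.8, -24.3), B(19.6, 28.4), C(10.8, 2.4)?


Centroid = ((x_A+x_B+x_C)/3, (y_A+y_B+y_C)/3)
= (((-5.8)+19.6+10.8)/3, ((-24.3)+28.4+2.4)/3)
= (8.2, 2.1667)

(8.2, 2.1667)


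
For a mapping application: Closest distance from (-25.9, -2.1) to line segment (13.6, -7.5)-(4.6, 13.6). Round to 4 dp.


Project P onto AB: t = 0.8921 (clamped to [0,1])
Closest point on segment: (5.571, 11.3236)
Distance: 34.2143

34.2143


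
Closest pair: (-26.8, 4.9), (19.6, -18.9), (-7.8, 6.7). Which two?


d(P0,P1) = 52.1479, d(P0,P2) = 19.0851, d(P1,P2) = 37.4983
Closest: P0 and P2

Closest pair: (-26.8, 4.9) and (-7.8, 6.7), distance = 19.0851


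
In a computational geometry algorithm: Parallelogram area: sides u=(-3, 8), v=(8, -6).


|u x v| = |(-3)*(-6) - 8*8|
= |18 - 64| = 46

46


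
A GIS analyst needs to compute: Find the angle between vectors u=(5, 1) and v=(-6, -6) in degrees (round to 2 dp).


u.v = -36, |u| = sqrt(26) = 5.099, |v| = sqrt(72) = 8.4853
cos(theta) = u.v/(|u||v|) = -36/sqrt(1872) = -0.83205
theta = acos(-0.83205) = 146.31 degrees

146.31 degrees


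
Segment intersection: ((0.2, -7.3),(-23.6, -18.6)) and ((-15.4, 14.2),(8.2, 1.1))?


Cross products: d1=-303.04, d2=-881.5, d3=-687.98, d4=-109.52
d1*d2 < 0 and d3*d4 < 0? no

No, they don't intersect


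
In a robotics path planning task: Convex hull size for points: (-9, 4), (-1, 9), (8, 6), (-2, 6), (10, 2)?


Convex hull vertices (CCW): (-9, 4), (10, 2), (8, 6), (-1, 9)
Count = 4

4


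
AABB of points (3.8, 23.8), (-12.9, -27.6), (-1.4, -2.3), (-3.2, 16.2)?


x range: [-12.9, 3.8]
y range: [-27.6, 23.8]
Bounding box: (-12.9,-27.6) to (3.8,23.8)

(-12.9,-27.6) to (3.8,23.8)


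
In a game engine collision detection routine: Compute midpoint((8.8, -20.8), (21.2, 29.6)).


M = ((8.8+21.2)/2, ((-20.8)+29.6)/2)
= (15, 4.4)

(15, 4.4)


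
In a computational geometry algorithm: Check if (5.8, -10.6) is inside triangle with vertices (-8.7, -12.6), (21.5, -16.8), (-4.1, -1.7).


Cross products: AB x AP = 121.3, BC x BP = 78.35, CA x CP = 148.85
All same sign? yes

Yes, inside


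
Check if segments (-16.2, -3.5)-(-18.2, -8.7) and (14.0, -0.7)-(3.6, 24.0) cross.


Cross products: d1=775.06, d2=878.54, d3=151.44, d4=47.96
d1*d2 < 0 and d3*d4 < 0? no

No, they don't intersect


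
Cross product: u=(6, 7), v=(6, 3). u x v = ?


u x v = u_x*v_y - u_y*v_x = 6*3 - 7*6
= 18 - 42 = -24

-24


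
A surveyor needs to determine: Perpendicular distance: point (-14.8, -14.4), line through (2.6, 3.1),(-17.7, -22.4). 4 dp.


|cross product| = 88.45
|line direction| = sqrt(1062.34) = 32.5936
Distance = 88.45/sqrt(1062.34) = 2.7137

2.7137


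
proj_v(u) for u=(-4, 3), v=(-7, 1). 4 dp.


u.v = 31, |v| = sqrt(50) = 7.0711
Scalar projection = u.v / |v| = 31 / sqrt(50) = 4.3841

4.3841


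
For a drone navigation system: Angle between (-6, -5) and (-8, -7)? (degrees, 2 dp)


u.v = 83, |u| = sqrt(61) = 7.8102, |v| = sqrt(113) = 10.6301
cos(theta) = u.v/(|u||v|) = 83/sqrt(6893) = 0.99971
theta = acos(0.99971) = 1.38 degrees

1.38 degrees


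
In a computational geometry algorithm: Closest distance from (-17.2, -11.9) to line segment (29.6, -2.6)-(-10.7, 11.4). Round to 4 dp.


Project P onto AB: t = 0.9647 (clamped to [0,1])
Closest point on segment: (-9.2774, 10.9058)
Distance: 24.1427

24.1427


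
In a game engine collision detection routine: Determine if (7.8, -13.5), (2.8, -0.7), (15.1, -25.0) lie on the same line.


Cross product: (2.8-7.8)*((-25)-(-13.5)) - ((-0.7)-(-13.5))*(15.1-7.8)
= -35.94

No, not collinear


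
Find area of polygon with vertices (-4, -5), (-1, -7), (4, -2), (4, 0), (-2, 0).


Shoelace sum: ((-4)*(-7) - (-1)*(-5)) + ((-1)*(-2) - 4*(-7)) + (4*0 - 4*(-2)) + (4*0 - (-2)*0) + ((-2)*(-5) - (-4)*0)
= 71
Area = |71|/2 = 35.5

35.5


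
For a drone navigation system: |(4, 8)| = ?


|u| = sqrt(4^2 + 8^2) = sqrt(80) = 8.9443

8.9443


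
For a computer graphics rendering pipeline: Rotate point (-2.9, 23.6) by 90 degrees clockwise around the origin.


90° CW: (x,y) -> (y, -x)
(-2.9,23.6) -> (23.6, 2.9)

(23.6, 2.9)


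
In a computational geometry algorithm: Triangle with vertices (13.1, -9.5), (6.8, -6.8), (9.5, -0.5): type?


Side lengths squared: AB^2=46.98, BC^2=46.98, CA^2=93.96
Sorted: [46.98, 46.98, 93.96]
By sides: Isosceles, By angles: Right

Isosceles, Right


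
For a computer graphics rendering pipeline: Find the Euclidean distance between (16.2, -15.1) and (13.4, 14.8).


dx=-2.8, dy=29.9
d^2 = (-2.8)^2 + 29.9^2 = 901.85
d = sqrt(901.85) = 30.0308

30.0308


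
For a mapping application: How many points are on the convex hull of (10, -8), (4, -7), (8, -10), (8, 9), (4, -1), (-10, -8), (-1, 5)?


Convex hull vertices (CCW): (-10, -8), (8, -10), (10, -8), (8, 9), (-1, 5)
Count = 5

5


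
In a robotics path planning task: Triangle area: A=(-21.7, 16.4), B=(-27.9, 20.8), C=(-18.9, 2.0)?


Area = |x_A(y_B-y_C) + x_B(y_C-y_A) + x_C(y_A-y_B)|/2
= |(-407.96) + 401.76 + 83.16|/2
= 76.96/2 = 38.48

38.48


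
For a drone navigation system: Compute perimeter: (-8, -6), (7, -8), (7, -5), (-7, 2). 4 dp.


Sides: (-8, -6)->(7, -8): sqrt(229) = 15.132746, (7, -8)->(7, -5): sqrt(9) = 3, (7, -5)->(-7, 2): sqrt(245) = 15.652476, (-7, 2)->(-8, -6): sqrt(65) = 8.062258
Sum = 41.84748
Perimeter = 41.8475

41.8475


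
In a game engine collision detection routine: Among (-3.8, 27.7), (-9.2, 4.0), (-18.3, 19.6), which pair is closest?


d(P0,P1) = 24.3074, d(P0,P2) = 16.609, d(P1,P2) = 18.0602
Closest: P0 and P2

Closest pair: (-3.8, 27.7) and (-18.3, 19.6), distance = 16.609


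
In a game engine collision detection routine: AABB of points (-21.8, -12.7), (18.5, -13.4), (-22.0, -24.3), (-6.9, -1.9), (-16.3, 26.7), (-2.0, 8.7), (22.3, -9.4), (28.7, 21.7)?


x range: [-22, 28.7]
y range: [-24.3, 26.7]
Bounding box: (-22,-24.3) to (28.7,26.7)

(-22,-24.3) to (28.7,26.7)


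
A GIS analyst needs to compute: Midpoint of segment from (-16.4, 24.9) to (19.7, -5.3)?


M = (((-16.4)+19.7)/2, (24.9+(-5.3))/2)
= (1.65, 9.8)

(1.65, 9.8)


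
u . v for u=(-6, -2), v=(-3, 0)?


u . v = u_x*v_x + u_y*v_y = (-6)*(-3) + (-2)*0
= 18 + 0 = 18

18


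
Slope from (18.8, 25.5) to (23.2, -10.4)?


slope = (y2-y1)/(x2-x1) = ((-10.4)-25.5)/(23.2-18.8) = (-35.9)/4.4 = -8.1591

-8.1591


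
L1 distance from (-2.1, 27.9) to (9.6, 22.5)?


|(-2.1)-9.6| + |27.9-22.5| = 11.7 + 5.4 = 17.1

17.1


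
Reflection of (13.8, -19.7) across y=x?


Reflection over y=x: (x,y) -> (y,x)
(13.8, -19.7) -> (-19.7, 13.8)

(-19.7, 13.8)


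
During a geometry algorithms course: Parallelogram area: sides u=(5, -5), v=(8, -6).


|u x v| = |5*(-6) - (-5)*8|
= |(-30) - (-40)| = 10

10


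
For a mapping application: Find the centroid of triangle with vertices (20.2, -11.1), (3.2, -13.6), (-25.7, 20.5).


Centroid = ((x_A+x_B+x_C)/3, (y_A+y_B+y_C)/3)
= ((20.2+3.2+(-25.7))/3, ((-11.1)+(-13.6)+20.5)/3)
= (-0.7667, -1.4)

(-0.7667, -1.4)


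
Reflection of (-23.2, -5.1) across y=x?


Reflection over y=x: (x,y) -> (y,x)
(-23.2, -5.1) -> (-5.1, -23.2)

(-5.1, -23.2)


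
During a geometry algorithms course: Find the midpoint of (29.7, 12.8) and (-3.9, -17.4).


M = ((29.7+(-3.9))/2, (12.8+(-17.4))/2)
= (12.9, -2.3)

(12.9, -2.3)


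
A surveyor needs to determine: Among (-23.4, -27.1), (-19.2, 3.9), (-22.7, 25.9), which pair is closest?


d(P0,P1) = 31.2832, d(P0,P2) = 53.0046, d(P1,P2) = 22.2767
Closest: P1 and P2

Closest pair: (-19.2, 3.9) and (-22.7, 25.9), distance = 22.2767


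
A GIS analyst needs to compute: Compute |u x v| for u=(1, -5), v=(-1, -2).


|u x v| = |1*(-2) - (-5)*(-1)|
= |(-2) - 5| = 7

7


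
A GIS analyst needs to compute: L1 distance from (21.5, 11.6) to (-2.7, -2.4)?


|21.5-(-2.7)| + |11.6-(-2.4)| = 24.2 + 14 = 38.2

38.2


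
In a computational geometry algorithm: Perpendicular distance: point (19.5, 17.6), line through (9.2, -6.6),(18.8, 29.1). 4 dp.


|cross product| = 135.39
|line direction| = sqrt(1366.65) = 36.9682
Distance = 135.39/sqrt(1366.65) = 3.6623

3.6623


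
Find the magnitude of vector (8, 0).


|u| = sqrt(8^2 + 0^2) = sqrt(64) = 8

8


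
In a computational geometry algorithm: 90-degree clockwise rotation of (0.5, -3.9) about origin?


90° CW: (x,y) -> (y, -x)
(0.5,-3.9) -> (-3.9, -0.5)

(-3.9, -0.5)


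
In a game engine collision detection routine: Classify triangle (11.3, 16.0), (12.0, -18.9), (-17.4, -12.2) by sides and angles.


Side lengths squared: AB^2=1218.5, BC^2=909.25, CA^2=1618.93
Sorted: [909.25, 1218.5, 1618.93]
By sides: Scalene, By angles: Acute

Scalene, Acute


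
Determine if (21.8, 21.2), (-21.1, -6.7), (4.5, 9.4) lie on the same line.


Cross product: ((-21.1)-21.8)*(9.4-21.2) - ((-6.7)-21.2)*(4.5-21.8)
= 23.55

No, not collinear


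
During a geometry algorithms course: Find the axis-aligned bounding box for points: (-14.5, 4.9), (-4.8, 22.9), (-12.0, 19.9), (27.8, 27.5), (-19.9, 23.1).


x range: [-19.9, 27.8]
y range: [4.9, 27.5]
Bounding box: (-19.9,4.9) to (27.8,27.5)

(-19.9,4.9) to (27.8,27.5)


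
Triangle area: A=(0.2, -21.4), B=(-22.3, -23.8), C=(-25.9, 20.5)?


Area = |x_A(y_B-y_C) + x_B(y_C-y_A) + x_C(y_A-y_B)|/2
= |(-8.86) + (-934.37) + (-62.16)|/2
= 1005.39/2 = 502.695

502.695


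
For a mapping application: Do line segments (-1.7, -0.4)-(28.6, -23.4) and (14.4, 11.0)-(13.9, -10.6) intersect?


Cross products: d1=-342.06, d2=323.92, d3=715.72, d4=49.74
d1*d2 < 0 and d3*d4 < 0? no

No, they don't intersect


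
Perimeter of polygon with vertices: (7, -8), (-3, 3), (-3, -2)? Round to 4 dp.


Sides: (7, -8)->(-3, 3): sqrt(221) = 14.866069, (-3, 3)->(-3, -2): sqrt(25) = 5, (-3, -2)->(7, -8): sqrt(136) = 11.661904
Sum = 31.527973
Perimeter = 31.528

31.528


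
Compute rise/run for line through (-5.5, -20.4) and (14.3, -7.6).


slope = (y2-y1)/(x2-x1) = ((-7.6)-(-20.4))/(14.3-(-5.5)) = 12.8/19.8 = 0.6465

0.6465


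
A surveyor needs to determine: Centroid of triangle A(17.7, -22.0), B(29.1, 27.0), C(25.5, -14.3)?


Centroid = ((x_A+x_B+x_C)/3, (y_A+y_B+y_C)/3)
= ((17.7+29.1+25.5)/3, ((-22)+27+(-14.3))/3)
= (24.1, -3.1)

(24.1, -3.1)


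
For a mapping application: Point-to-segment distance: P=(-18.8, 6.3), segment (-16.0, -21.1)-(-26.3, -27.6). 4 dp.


Project P onto AB: t = 0 (clamped to [0,1])
Closest point on segment: (-16, -21.1)
Distance: 27.5427

27.5427


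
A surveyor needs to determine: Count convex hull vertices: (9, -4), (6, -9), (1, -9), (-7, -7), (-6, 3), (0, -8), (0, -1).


Convex hull vertices (CCW): (-7, -7), (1, -9), (6, -9), (9, -4), (-6, 3)
Count = 5

5


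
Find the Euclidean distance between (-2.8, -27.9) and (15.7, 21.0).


dx=18.5, dy=48.9
d^2 = 18.5^2 + 48.9^2 = 2733.46
d = sqrt(2733.46) = 52.2825

52.2825


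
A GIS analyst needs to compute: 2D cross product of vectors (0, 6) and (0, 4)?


u x v = u_x*v_y - u_y*v_x = 0*4 - 6*0
= 0 - 0 = 0

0


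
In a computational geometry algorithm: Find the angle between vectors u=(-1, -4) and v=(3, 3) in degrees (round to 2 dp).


u.v = -15, |u| = sqrt(17) = 4.1231, |v| = sqrt(18) = 4.2426
cos(theta) = u.v/(|u||v|) = -15/sqrt(306) = -0.857493
theta = acos(-0.857493) = 149.04 degrees

149.04 degrees


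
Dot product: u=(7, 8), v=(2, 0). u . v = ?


u . v = u_x*v_x + u_y*v_y = 7*2 + 8*0
= 14 + 0 = 14

14


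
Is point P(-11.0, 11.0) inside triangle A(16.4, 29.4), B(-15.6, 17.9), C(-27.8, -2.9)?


Cross products: AB x AP = 273.7, BC x BP = 179.86, CA x CP = 71.74
All same sign? yes

Yes, inside


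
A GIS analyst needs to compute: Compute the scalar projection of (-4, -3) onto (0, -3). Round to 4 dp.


u.v = 9, |v| = sqrt(9) = 3
Scalar projection = u.v / |v| = 9 / sqrt(9) = 3

3


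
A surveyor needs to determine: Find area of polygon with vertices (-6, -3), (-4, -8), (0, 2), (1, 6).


Shoelace sum: ((-6)*(-8) - (-4)*(-3)) + ((-4)*2 - 0*(-8)) + (0*6 - 1*2) + (1*(-3) - (-6)*6)
= 59
Area = |59|/2 = 29.5

29.5


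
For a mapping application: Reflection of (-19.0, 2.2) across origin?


Reflection over origin: (x,y) -> (-x,-y)
(-19, 2.2) -> (19, -2.2)

(19, -2.2)


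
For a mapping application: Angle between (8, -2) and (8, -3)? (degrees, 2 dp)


u.v = 70, |u| = sqrt(68) = 8.2462, |v| = sqrt(73) = 8.544
cos(theta) = u.v/(|u||v|) = 70/sqrt(4964) = 0.993533
theta = acos(0.993533) = 6.52 degrees

6.52 degrees


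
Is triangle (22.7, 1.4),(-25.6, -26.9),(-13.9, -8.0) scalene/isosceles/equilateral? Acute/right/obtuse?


Side lengths squared: AB^2=3133.78, BC^2=494.1, CA^2=1427.92
Sorted: [494.1, 1427.92, 3133.78]
By sides: Scalene, By angles: Obtuse

Scalene, Obtuse


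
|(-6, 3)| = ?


|u| = sqrt((-6)^2 + 3^2) = sqrt(45) = 6.7082

6.7082


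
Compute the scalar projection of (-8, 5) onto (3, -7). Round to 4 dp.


u.v = -59, |v| = sqrt(58) = 7.6158
Scalar projection = u.v / |v| = -59 / sqrt(58) = -7.7471

-7.7471


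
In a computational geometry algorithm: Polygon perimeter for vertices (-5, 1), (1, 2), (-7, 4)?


Sides: (-5, 1)->(1, 2): sqrt(37) = 6.082763, (1, 2)->(-7, 4): sqrt(68) = 8.246211, (-7, 4)->(-5, 1): sqrt(13) = 3.605551
Sum = 17.934525
Perimeter = 17.9345

17.9345


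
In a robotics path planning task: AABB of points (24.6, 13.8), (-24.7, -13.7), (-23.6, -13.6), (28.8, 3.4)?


x range: [-24.7, 28.8]
y range: [-13.7, 13.8]
Bounding box: (-24.7,-13.7) to (28.8,13.8)

(-24.7,-13.7) to (28.8,13.8)


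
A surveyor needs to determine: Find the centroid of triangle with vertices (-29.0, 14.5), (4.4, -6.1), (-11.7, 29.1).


Centroid = ((x_A+x_B+x_C)/3, (y_A+y_B+y_C)/3)
= (((-29)+4.4+(-11.7))/3, (14.5+(-6.1)+29.1)/3)
= (-12.1, 12.5)

(-12.1, 12.5)


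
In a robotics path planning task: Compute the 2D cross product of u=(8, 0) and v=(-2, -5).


u x v = u_x*v_y - u_y*v_x = 8*(-5) - 0*(-2)
= (-40) - 0 = -40

-40


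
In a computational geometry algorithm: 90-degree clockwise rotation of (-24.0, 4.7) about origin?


90° CW: (x,y) -> (y, -x)
(-24,4.7) -> (4.7, 24)

(4.7, 24)


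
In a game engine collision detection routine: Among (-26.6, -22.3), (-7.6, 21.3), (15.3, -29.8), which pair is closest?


d(P0,P1) = 47.5601, d(P0,P2) = 42.5659, d(P1,P2) = 55.9966
Closest: P0 and P2

Closest pair: (-26.6, -22.3) and (15.3, -29.8), distance = 42.5659


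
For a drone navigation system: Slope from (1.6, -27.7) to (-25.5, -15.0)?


slope = (y2-y1)/(x2-x1) = ((-15)-(-27.7))/((-25.5)-1.6) = 12.7/(-27.1) = -0.4686

-0.4686


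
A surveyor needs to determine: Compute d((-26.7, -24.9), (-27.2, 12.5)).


dx=-0.5, dy=37.4
d^2 = (-0.5)^2 + 37.4^2 = 1399.01
d = sqrt(1399.01) = 37.4033

37.4033


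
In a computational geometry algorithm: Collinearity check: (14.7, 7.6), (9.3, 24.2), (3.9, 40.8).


Cross product: (9.3-14.7)*(40.8-7.6) - (24.2-7.6)*(3.9-14.7)
= 0

Yes, collinear


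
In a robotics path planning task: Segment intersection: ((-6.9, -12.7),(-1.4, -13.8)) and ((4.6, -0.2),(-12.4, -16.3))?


Cross products: d1=27.35, d2=134.6, d3=81.4, d4=-25.85
d1*d2 < 0 and d3*d4 < 0? no

No, they don't intersect


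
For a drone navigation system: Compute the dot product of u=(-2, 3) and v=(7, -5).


u . v = u_x*v_x + u_y*v_y = (-2)*7 + 3*(-5)
= (-14) + (-15) = -29

-29


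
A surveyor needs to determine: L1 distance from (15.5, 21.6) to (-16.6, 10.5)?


|15.5-(-16.6)| + |21.6-10.5| = 32.1 + 11.1 = 43.2

43.2


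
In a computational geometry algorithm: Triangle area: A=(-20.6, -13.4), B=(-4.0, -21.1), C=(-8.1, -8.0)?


Area = |x_A(y_B-y_C) + x_B(y_C-y_A) + x_C(y_A-y_B)|/2
= |269.86 + (-21.6) + (-62.37)|/2
= 185.89/2 = 92.945

92.945


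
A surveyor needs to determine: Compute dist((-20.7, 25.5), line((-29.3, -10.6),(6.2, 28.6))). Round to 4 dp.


|cross product| = 944.43
|line direction| = sqrt(2796.89) = 52.8856
Distance = 944.43/sqrt(2796.89) = 17.858

17.858


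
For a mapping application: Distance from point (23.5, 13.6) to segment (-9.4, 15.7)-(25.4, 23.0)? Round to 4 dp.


Project P onto AB: t = 0.8934 (clamped to [0,1])
Closest point on segment: (21.6914, 22.222)
Distance: 8.8097

8.8097


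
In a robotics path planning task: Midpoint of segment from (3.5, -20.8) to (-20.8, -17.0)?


M = ((3.5+(-20.8))/2, ((-20.8)+(-17))/2)
= (-8.65, -18.9)

(-8.65, -18.9)


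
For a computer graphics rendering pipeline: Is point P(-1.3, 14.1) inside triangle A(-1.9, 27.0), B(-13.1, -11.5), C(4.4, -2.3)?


Cross products: AB x AP = 167.58, BC x BP = 339.44, CA x CP = 63.69
All same sign? yes

Yes, inside


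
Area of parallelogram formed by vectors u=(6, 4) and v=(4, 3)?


|u x v| = |6*3 - 4*4|
= |18 - 16| = 2

2


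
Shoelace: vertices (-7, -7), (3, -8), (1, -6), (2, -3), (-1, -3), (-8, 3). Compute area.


Shoelace sum: ((-7)*(-8) - 3*(-7)) + (3*(-6) - 1*(-8)) + (1*(-3) - 2*(-6)) + (2*(-3) - (-1)*(-3)) + ((-1)*3 - (-8)*(-3)) + ((-8)*(-7) - (-7)*3)
= 117
Area = |117|/2 = 58.5

58.5


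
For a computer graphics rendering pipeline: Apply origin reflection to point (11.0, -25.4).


Reflection over origin: (x,y) -> (-x,-y)
(11, -25.4) -> (-11, 25.4)

(-11, 25.4)


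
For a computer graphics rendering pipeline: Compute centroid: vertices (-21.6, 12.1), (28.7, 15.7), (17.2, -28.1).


Centroid = ((x_A+x_B+x_C)/3, (y_A+y_B+y_C)/3)
= (((-21.6)+28.7+17.2)/3, (12.1+15.7+(-28.1))/3)
= (8.1, -0.1)

(8.1, -0.1)


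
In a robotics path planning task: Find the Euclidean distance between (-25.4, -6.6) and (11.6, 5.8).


dx=37, dy=12.4
d^2 = 37^2 + 12.4^2 = 1522.76
d = sqrt(1522.76) = 39.0226

39.0226


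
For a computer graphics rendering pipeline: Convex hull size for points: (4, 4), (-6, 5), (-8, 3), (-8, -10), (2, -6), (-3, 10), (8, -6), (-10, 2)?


Convex hull vertices (CCW): (-10, 2), (-8, -10), (8, -6), (4, 4), (-3, 10)
Count = 5

5


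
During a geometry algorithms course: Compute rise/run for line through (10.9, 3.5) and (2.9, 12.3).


slope = (y2-y1)/(x2-x1) = (12.3-3.5)/(2.9-10.9) = 8.8/(-8) = -1.1

-1.1


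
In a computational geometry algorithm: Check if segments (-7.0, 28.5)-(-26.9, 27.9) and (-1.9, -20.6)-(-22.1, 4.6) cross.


Cross products: d1=-863.3, d2=-349.7, d3=980.15, d4=466.55
d1*d2 < 0 and d3*d4 < 0? no

No, they don't intersect


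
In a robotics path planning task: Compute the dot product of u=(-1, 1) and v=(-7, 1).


u . v = u_x*v_x + u_y*v_y = (-1)*(-7) + 1*1
= 7 + 1 = 8

8


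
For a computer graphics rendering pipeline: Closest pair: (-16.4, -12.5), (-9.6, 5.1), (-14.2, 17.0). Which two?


d(P0,P1) = 18.868, d(P0,P2) = 29.5819, d(P1,P2) = 12.7581
Closest: P1 and P2

Closest pair: (-9.6, 5.1) and (-14.2, 17.0), distance = 12.7581


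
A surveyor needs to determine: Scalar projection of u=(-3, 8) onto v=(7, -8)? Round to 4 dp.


u.v = -85, |v| = sqrt(113) = 10.6301
Scalar projection = u.v / |v| = -85 / sqrt(113) = -7.9961

-7.9961


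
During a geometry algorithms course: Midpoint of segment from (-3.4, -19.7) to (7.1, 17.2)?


M = (((-3.4)+7.1)/2, ((-19.7)+17.2)/2)
= (1.85, -1.25)

(1.85, -1.25)


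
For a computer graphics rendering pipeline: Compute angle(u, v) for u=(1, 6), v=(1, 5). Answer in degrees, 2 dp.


u.v = 31, |u| = sqrt(37) = 6.0828, |v| = sqrt(26) = 5.099
cos(theta) = u.v/(|u||v|) = 31/sqrt(962) = 0.99948
theta = acos(0.99948) = 1.85 degrees

1.85 degrees


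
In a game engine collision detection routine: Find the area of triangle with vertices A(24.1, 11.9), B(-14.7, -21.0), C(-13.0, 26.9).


Area = |x_A(y_B-y_C) + x_B(y_C-y_A) + x_C(y_A-y_B)|/2
= |(-1154.39) + (-220.5) + (-427.7)|/2
= 1802.59/2 = 901.295

901.295


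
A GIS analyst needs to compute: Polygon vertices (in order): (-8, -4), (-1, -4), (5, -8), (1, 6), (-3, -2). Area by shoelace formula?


Shoelace sum: ((-8)*(-4) - (-1)*(-4)) + ((-1)*(-8) - 5*(-4)) + (5*6 - 1*(-8)) + (1*(-2) - (-3)*6) + ((-3)*(-4) - (-8)*(-2))
= 106
Area = |106|/2 = 53

53


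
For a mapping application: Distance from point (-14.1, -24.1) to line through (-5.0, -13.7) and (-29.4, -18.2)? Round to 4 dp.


|cross product| = 212.81
|line direction| = sqrt(615.61) = 24.8115
Distance = 212.81/sqrt(615.61) = 8.5771

8.5771


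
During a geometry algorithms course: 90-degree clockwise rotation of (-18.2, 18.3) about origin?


90° CW: (x,y) -> (y, -x)
(-18.2,18.3) -> (18.3, 18.2)

(18.3, 18.2)


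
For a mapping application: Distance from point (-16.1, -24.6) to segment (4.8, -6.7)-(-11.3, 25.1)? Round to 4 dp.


Project P onto AB: t = 0 (clamped to [0,1])
Closest point on segment: (4.8, -6.7)
Distance: 27.5176

27.5176


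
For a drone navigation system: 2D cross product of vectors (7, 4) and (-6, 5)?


u x v = u_x*v_y - u_y*v_x = 7*5 - 4*(-6)
= 35 - (-24) = 59

59


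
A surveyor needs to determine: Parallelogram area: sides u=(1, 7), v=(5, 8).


|u x v| = |1*8 - 7*5|
= |8 - 35| = 27

27


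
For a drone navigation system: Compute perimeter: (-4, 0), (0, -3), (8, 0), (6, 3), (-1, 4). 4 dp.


Sides: (-4, 0)->(0, -3): sqrt(25) = 5, (0, -3)->(8, 0): sqrt(73) = 8.544004, (8, 0)->(6, 3): sqrt(13) = 3.605551, (6, 3)->(-1, 4): sqrt(50) = 7.071068, (-1, 4)->(-4, 0): sqrt(25) = 5
Sum = 29.220623
Perimeter = 29.2206

29.2206


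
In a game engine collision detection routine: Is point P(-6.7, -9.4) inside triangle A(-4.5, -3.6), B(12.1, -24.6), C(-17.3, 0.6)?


Cross products: AB x AP = -142.48, BC x BP = 26.88, CA x CP = -83.48
All same sign? no

No, outside


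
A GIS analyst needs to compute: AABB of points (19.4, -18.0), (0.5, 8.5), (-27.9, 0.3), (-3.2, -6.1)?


x range: [-27.9, 19.4]
y range: [-18, 8.5]
Bounding box: (-27.9,-18) to (19.4,8.5)

(-27.9,-18) to (19.4,8.5)


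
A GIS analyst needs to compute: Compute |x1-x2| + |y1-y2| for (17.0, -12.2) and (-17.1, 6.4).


|17-(-17.1)| + |(-12.2)-6.4| = 34.1 + 18.6 = 52.7

52.7


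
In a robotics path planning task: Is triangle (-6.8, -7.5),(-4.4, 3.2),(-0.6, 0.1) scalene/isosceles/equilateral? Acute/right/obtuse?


Side lengths squared: AB^2=120.25, BC^2=24.05, CA^2=96.2
Sorted: [24.05, 96.2, 120.25]
By sides: Scalene, By angles: Right

Scalene, Right


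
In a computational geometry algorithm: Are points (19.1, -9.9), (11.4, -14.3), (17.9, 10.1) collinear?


Cross product: (11.4-19.1)*(10.1-(-9.9)) - ((-14.3)-(-9.9))*(17.9-19.1)
= -159.28

No, not collinear


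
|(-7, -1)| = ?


|u| = sqrt((-7)^2 + (-1)^2) = sqrt(50) = 7.0711

7.0711


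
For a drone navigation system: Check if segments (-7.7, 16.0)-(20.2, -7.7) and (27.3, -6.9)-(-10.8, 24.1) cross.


Cross products: d1=212.51, d2=250.58, d3=190.59, d4=152.52
d1*d2 < 0 and d3*d4 < 0? no

No, they don't intersect


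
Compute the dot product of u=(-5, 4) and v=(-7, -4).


u . v = u_x*v_x + u_y*v_y = (-5)*(-7) + 4*(-4)
= 35 + (-16) = 19

19


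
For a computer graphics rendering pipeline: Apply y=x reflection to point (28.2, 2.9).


Reflection over y=x: (x,y) -> (y,x)
(28.2, 2.9) -> (2.9, 28.2)

(2.9, 28.2)


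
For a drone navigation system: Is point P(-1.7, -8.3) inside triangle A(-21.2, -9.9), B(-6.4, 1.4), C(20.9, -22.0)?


Cross products: AB x AP = -196.67, BC x BP = -154.83, CA x CP = -303.31
All same sign? yes

Yes, inside


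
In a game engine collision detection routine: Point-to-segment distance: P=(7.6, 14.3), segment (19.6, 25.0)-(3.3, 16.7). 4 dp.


Project P onto AB: t = 0.8501 (clamped to [0,1])
Closest point on segment: (5.7442, 17.9446)
Distance: 4.0899

4.0899


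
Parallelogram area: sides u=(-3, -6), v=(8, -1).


|u x v| = |(-3)*(-1) - (-6)*8|
= |3 - (-48)| = 51

51


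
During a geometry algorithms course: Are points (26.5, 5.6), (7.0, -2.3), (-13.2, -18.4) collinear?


Cross product: (7-26.5)*((-18.4)-5.6) - ((-2.3)-5.6)*((-13.2)-26.5)
= 154.37

No, not collinear


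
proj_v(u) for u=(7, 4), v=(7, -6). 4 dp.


u.v = 25, |v| = sqrt(85) = 9.2195
Scalar projection = u.v / |v| = 25 / sqrt(85) = 2.7116

2.7116


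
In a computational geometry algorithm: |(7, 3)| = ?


|u| = sqrt(7^2 + 3^2) = sqrt(58) = 7.6158

7.6158


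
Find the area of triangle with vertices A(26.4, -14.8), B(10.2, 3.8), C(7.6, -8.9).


Area = |x_A(y_B-y_C) + x_B(y_C-y_A) + x_C(y_A-y_B)|/2
= |335.28 + 60.18 + (-141.36)|/2
= 254.1/2 = 127.05

127.05


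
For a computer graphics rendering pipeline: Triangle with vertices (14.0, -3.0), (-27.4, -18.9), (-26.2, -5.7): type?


Side lengths squared: AB^2=1966.77, BC^2=175.68, CA^2=1623.33
Sorted: [175.68, 1623.33, 1966.77]
By sides: Scalene, By angles: Obtuse

Scalene, Obtuse


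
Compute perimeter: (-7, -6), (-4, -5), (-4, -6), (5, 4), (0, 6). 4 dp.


Sides: (-7, -6)->(-4, -5): sqrt(10) = 3.162278, (-4, -5)->(-4, -6): sqrt(1) = 1, (-4, -6)->(5, 4): sqrt(181) = 13.453624, (5, 4)->(0, 6): sqrt(29) = 5.385165, (0, 6)->(-7, -6): sqrt(193) = 13.892444
Sum = 36.893511
Perimeter = 36.8935

36.8935


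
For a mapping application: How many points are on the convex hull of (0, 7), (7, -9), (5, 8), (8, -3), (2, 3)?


Convex hull vertices (CCW): (0, 7), (7, -9), (8, -3), (5, 8)
Count = 4

4


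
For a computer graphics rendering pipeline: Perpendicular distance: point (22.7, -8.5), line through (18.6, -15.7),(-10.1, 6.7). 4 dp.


|cross product| = 298.48
|line direction| = sqrt(1325.45) = 36.4067
Distance = 298.48/sqrt(1325.45) = 8.1985

8.1985


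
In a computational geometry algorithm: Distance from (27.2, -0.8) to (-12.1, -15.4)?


dx=-39.3, dy=-14.6
d^2 = (-39.3)^2 + (-14.6)^2 = 1757.65
d = sqrt(1757.65) = 41.9243

41.9243


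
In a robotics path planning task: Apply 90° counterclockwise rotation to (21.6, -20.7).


90° CCW: (x,y) -> (-y, x)
(21.6,-20.7) -> (20.7, 21.6)

(20.7, 21.6)


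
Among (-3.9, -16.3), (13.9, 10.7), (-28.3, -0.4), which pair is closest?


d(P0,P1) = 32.3394, d(P0,P2) = 29.1234, d(P1,P2) = 43.6354
Closest: P0 and P2

Closest pair: (-3.9, -16.3) and (-28.3, -0.4), distance = 29.1234


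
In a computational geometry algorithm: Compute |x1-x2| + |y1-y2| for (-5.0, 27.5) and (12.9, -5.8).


|(-5)-12.9| + |27.5-(-5.8)| = 17.9 + 33.3 = 51.2

51.2


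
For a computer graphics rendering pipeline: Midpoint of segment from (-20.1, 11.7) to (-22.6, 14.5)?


M = (((-20.1)+(-22.6))/2, (11.7+14.5)/2)
= (-21.35, 13.1)

(-21.35, 13.1)


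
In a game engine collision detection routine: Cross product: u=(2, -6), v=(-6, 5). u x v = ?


u x v = u_x*v_y - u_y*v_x = 2*5 - (-6)*(-6)
= 10 - 36 = -26

-26


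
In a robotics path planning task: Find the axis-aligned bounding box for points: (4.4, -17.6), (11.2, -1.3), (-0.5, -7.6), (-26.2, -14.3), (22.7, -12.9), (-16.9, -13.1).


x range: [-26.2, 22.7]
y range: [-17.6, -1.3]
Bounding box: (-26.2,-17.6) to (22.7,-1.3)

(-26.2,-17.6) to (22.7,-1.3)


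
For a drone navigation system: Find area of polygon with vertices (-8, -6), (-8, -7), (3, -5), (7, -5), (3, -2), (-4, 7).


Shoelace sum: ((-8)*(-7) - (-8)*(-6)) + ((-8)*(-5) - 3*(-7)) + (3*(-5) - 7*(-5)) + (7*(-2) - 3*(-5)) + (3*7 - (-4)*(-2)) + ((-4)*(-6) - (-8)*7)
= 183
Area = |183|/2 = 91.5

91.5


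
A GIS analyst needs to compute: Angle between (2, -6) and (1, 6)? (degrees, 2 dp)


u.v = -34, |u| = sqrt(40) = 6.3246, |v| = sqrt(37) = 6.0828
cos(theta) = u.v/(|u||v|) = -34/sqrt(1480) = -0.883788
theta = acos(-0.883788) = 152.1 degrees

152.1 degrees


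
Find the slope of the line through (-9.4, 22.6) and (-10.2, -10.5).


slope = (y2-y1)/(x2-x1) = ((-10.5)-22.6)/((-10.2)-(-9.4)) = (-33.1)/(-0.8) = 41.375

41.375


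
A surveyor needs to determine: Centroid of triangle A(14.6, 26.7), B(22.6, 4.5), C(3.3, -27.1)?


Centroid = ((x_A+x_B+x_C)/3, (y_A+y_B+y_C)/3)
= ((14.6+22.6+3.3)/3, (26.7+4.5+(-27.1))/3)
= (13.5, 1.3667)

(13.5, 1.3667)


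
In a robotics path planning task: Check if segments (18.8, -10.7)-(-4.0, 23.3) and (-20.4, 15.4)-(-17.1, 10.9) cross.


Cross products: d1=90.27, d2=99.87, d3=737.72, d4=728.12
d1*d2 < 0 and d3*d4 < 0? no

No, they don't intersect


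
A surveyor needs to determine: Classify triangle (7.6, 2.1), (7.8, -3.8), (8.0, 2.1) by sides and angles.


Side lengths squared: AB^2=34.85, BC^2=34.85, CA^2=0.16
Sorted: [0.16, 34.85, 34.85]
By sides: Isosceles, By angles: Acute

Isosceles, Acute


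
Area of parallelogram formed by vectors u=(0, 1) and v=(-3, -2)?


|u x v| = |0*(-2) - 1*(-3)|
= |0 - (-3)| = 3

3
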